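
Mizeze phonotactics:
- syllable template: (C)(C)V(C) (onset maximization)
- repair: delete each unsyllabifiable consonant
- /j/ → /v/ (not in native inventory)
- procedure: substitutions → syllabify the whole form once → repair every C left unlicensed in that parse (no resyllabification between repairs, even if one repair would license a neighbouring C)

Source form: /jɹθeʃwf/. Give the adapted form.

ɹθeʃ

Substitution: /j/ → /v/, giving /vɹθeʃwf/.
The consonants /v/, /w/, /f/ cannot be parsed into a legal (C)(C)V(C) syllable (at most one coda consonant is licensed; onsets may contain at most 2 consonants).
Deletion applies to /v/, /w/, /f/.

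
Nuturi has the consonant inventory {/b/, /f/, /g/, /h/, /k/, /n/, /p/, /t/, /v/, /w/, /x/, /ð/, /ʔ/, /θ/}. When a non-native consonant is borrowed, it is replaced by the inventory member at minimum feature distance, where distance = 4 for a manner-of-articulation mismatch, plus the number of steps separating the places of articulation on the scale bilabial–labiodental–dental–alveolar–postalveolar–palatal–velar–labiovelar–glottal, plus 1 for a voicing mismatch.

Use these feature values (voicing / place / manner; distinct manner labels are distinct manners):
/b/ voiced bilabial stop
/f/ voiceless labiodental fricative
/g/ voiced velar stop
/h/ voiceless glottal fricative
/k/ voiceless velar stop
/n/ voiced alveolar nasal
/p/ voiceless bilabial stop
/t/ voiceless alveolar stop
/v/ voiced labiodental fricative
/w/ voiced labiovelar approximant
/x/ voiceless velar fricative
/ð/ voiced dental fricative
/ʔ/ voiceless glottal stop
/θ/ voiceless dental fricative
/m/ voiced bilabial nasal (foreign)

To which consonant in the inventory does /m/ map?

n

/n/ is closest: same manner (nasal), place distance 3 (bilabial→alveolar), same voicing; total 3. Next closest is /b/ at distance 4.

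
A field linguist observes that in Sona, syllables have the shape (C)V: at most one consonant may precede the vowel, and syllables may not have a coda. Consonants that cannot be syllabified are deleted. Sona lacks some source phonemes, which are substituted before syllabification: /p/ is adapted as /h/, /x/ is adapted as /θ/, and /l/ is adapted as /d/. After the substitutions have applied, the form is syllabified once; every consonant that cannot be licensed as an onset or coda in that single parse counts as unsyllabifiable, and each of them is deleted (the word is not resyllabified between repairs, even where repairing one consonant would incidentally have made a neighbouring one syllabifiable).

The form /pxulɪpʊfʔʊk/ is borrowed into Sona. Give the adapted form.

Substitution: /p/ → /h/, /x/ → /θ/, /l/ → /d/, giving /hθudɪhʊfʔʊk/.
The consonants /h/, /f/, /k/ cannot be parsed into a legal (C)V syllable (no codas are permitted; onsets are limited to one consonant).
Each unlicensed consonant is deleted: /h/, /f/, /k/.

θudɪhʊʔʊ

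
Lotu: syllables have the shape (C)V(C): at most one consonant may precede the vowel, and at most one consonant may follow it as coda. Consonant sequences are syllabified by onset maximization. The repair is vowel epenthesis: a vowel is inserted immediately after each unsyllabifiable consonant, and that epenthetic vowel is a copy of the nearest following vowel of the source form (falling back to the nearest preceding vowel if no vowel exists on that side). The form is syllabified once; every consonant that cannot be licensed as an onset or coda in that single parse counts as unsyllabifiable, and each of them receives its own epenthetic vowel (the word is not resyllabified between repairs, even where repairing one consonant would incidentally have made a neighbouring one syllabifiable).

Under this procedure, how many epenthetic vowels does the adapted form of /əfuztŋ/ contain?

The unsyllabifiable consonants are /t/, /ŋ/; each receives one epenthetic vowel.

2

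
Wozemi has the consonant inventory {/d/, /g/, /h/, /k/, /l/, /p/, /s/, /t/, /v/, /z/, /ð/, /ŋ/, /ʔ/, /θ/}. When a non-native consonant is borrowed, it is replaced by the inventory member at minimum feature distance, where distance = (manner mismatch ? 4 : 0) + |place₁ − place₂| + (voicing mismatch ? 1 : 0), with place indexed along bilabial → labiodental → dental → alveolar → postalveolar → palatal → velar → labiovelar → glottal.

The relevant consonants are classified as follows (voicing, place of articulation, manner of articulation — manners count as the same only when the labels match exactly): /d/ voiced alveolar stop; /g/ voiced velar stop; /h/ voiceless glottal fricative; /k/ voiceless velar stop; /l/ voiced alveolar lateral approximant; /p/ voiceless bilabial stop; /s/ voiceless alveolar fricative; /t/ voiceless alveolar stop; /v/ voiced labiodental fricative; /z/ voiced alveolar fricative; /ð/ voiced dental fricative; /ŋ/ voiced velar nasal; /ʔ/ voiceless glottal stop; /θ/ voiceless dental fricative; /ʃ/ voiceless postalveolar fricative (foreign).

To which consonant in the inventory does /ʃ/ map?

s

/s/ is closest: same manner (fricative), place distance 1 (postalveolar→alveolar), same voicing; total 1. Next closest is /z/ at distance 2.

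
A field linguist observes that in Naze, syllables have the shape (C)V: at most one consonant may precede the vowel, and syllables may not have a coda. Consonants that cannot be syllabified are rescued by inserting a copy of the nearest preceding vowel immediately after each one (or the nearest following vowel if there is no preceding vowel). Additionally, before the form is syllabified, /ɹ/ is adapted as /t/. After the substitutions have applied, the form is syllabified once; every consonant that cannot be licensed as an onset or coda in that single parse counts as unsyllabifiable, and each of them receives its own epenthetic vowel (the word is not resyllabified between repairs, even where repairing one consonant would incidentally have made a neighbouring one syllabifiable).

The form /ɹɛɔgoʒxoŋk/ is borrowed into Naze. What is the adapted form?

Substitution: /ɹ/ → /t/, giving /tɛɔgoʒxoŋk/.
The consonants /ʒ/, /ŋ/, /k/ cannot be parsed into a legal (C)V syllable (no codas are permitted; onsets are limited to one consonant).
Each unlicensed consonant becomes the onset of a new syllable: /ʒ/ → /ʒo/, /ŋ/ → /ŋo/, /k/ → /ko/.

tɛɔgoʒoxoŋoko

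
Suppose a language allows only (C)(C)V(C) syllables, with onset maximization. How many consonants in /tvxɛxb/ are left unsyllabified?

2

The consonants /t/, /b/ cannot be parsed into a legal (C)(C)V(C) syllable (at most one coda consonant is licensed; onsets may contain at most 2 consonants).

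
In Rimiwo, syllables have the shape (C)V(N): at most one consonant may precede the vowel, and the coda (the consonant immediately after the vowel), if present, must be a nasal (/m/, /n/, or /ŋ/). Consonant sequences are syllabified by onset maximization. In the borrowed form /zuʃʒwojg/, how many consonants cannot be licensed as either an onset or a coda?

4

Syllabifying with onset maximization leaves /ʃ/, /ʒ/, /j/, /g/ stranded (only a nasal (/m/, /n/, or /ŋ/) is licensed in coda position; onsets are limited to one consonant).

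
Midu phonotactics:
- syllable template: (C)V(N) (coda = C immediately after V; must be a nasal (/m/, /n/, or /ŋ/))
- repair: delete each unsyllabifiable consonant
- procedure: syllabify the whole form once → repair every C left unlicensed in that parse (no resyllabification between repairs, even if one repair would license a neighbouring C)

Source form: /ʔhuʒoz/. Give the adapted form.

Under (C)V(N), the unsyllabifiable consonants are /ʔ/, /z/ (only a nasal (/m/, /n/, or /ŋ/) is licensed in coda position; onsets are limited to one consonant).
Deleting the stranded consonants removes /ʔ/, /z/.

huʒo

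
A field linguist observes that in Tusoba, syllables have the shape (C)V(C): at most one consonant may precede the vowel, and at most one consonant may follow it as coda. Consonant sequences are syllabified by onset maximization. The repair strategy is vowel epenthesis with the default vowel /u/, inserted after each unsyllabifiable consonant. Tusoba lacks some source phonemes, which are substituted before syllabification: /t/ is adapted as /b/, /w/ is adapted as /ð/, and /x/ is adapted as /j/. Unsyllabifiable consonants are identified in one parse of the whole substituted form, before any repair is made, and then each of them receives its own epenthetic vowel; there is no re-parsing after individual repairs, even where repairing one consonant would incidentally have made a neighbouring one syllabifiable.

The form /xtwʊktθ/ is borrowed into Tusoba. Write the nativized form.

Substitution: /x/ → /j/, /t/ → /b/, /w/ → /ð/, giving /jbðʊkbθ/.
Syllabifying with onset maximization leaves /j/, /b/, /b/, /θ/ stranded (at most one coda consonant is licensed; onsets are limited to one consonant).
Each unlicensed consonant becomes the onset of a new syllable: /j/ → /ju/, /b/ → /bu/, /b/ → /bu/, /θ/ → /θu/.

jubuðʊkbuθu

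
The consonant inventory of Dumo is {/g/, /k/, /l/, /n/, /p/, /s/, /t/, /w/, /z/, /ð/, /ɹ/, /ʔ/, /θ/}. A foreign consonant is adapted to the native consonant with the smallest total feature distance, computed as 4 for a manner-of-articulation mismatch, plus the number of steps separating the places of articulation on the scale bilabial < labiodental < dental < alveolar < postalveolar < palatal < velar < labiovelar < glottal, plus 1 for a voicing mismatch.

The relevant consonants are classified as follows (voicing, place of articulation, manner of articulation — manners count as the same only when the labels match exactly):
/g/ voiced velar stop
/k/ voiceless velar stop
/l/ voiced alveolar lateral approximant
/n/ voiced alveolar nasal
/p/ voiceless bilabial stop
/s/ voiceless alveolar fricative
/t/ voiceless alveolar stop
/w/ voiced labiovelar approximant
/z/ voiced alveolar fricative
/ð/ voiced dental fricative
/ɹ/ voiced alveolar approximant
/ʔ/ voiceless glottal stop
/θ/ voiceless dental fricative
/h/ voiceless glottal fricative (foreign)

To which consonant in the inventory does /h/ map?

ʔ

/ʔ/ is closest: manner differs (fricative→stop, +4), place distance 0 (glottal→glottal), same voicing; total 4. Next closest is /s/ at distance 5.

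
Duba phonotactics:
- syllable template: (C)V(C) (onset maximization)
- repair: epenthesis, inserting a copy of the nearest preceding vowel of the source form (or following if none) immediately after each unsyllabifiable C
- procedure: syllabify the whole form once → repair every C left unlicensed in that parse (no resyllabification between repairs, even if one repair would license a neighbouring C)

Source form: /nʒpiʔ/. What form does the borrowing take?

niʒipiʔ

Under (C)V(C), the unsyllabifiable consonants are /n/, /ʒ/ (at most one coda consonant is licensed; onsets are limited to one consonant).
Epenthesis after each stranded consonant: /n/ → /ni/, /ʒ/ → /ʒi/.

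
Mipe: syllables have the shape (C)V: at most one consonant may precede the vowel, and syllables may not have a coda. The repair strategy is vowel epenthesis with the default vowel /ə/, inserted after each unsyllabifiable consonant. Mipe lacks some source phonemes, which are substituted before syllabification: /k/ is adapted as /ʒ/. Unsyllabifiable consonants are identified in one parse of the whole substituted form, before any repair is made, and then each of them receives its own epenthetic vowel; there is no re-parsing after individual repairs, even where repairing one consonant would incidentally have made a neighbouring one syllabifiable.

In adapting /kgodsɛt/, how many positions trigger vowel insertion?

3

After substitution the input is /ʒgodsɛt/.
The unsyllabifiable consonants are /ʒ/, /d/, /t/; each receives one epenthetic vowel.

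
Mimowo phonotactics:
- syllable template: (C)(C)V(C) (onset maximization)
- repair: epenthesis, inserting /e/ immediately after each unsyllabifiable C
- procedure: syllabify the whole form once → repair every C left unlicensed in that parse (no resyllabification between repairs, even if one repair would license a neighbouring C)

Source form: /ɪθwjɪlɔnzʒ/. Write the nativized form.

Syllabifying with onset maximization leaves /z/, /ʒ/ stranded (at most one coda consonant is licensed; onsets may contain at most 2 consonants).
Inserting the epenthetic vowel yields /z/ → /ze/, /ʒ/ → /ʒe/.

ɪθwjɪlɔnzeʒe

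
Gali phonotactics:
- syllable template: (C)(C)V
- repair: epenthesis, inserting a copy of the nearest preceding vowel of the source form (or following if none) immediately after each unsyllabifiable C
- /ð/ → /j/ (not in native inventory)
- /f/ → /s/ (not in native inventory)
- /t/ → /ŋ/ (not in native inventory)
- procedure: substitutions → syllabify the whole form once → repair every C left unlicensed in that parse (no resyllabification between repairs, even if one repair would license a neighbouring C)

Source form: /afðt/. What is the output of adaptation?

Substitution: /f/ → /s/, /ð/ → /j/, /t/ → /ŋ/, giving /asjŋ/.
The consonants /s/, /j/, /ŋ/ cannot be parsed into a legal (C)(C)V syllable (no codas are permitted; onsets may contain at most 2 consonants).
Inserting the epenthetic vowel yields /s/ → /sa/, /j/ → /ja/, /ŋ/ → /ŋa/.

asajaŋa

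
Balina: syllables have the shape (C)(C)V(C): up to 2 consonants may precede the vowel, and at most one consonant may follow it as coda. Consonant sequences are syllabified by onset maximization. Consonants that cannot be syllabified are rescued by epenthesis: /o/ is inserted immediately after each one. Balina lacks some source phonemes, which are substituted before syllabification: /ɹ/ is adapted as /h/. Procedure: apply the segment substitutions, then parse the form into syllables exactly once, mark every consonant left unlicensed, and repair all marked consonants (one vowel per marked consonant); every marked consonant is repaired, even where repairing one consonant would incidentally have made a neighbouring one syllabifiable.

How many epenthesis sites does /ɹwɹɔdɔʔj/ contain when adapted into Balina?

2

After substitution the input is /hwhɔdɔʔj/.
The unsyllabifiable consonants are /h/, /j/; each receives one epenthetic vowel.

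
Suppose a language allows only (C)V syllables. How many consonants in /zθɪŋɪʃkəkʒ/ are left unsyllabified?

4

The consonants /z/, /ʃ/, /k/, /ʒ/ cannot be parsed into a legal (C)V syllable (no codas are permitted; onsets are limited to one consonant).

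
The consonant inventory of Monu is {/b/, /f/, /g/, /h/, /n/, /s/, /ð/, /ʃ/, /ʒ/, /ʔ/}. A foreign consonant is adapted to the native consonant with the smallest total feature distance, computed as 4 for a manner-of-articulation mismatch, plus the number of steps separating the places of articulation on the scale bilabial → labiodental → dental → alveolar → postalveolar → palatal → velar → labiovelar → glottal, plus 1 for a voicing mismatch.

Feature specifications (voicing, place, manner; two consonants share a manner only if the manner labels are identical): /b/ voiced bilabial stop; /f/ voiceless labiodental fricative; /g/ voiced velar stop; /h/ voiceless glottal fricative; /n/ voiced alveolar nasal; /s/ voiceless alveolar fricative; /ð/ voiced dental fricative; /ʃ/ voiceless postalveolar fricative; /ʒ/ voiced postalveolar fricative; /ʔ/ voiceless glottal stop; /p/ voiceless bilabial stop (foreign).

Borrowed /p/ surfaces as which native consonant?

b

/b/ is closest: same manner (stop), place distance 0 (bilabial→bilabial), voicing differs (+1); total 1. Next closest is /f/ at distance 5.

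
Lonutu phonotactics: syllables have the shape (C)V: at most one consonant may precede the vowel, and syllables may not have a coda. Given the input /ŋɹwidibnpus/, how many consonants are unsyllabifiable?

5

Under (C)V, the unsyllabifiable consonants are /ŋ/, /ɹ/, /b/, /n/, /s/ (no codas are permitted; onsets are limited to one consonant).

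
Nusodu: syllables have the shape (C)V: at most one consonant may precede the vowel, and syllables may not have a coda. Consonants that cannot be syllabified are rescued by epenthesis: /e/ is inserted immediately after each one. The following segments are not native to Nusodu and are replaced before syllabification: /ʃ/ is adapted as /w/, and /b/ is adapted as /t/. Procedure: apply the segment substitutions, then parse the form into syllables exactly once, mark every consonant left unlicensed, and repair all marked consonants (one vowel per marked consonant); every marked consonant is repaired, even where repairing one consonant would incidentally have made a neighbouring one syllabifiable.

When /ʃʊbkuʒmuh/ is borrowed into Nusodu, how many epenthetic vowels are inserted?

After substitution the input is /wʊtkuʒmuh/.
The unsyllabifiable consonants are /t/, /ʒ/, /h/; each receives one epenthetic vowel.

3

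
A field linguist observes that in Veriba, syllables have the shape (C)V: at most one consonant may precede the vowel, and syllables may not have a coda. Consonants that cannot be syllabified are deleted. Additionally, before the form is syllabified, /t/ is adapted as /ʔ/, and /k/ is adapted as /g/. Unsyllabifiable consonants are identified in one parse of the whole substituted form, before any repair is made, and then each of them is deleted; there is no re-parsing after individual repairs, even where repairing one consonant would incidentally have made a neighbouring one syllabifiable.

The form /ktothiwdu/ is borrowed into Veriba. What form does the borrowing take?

Substitution: /k/ → /g/, /t/ → /ʔ/, giving /gʔoʔhiwdu/.
Syllabifying with onset maximization leaves /g/, /ʔ/, /w/ stranded (no codas are permitted; onsets are limited to one consonant).
Deletion applies to /g/, /ʔ/, /w/.

ʔohidu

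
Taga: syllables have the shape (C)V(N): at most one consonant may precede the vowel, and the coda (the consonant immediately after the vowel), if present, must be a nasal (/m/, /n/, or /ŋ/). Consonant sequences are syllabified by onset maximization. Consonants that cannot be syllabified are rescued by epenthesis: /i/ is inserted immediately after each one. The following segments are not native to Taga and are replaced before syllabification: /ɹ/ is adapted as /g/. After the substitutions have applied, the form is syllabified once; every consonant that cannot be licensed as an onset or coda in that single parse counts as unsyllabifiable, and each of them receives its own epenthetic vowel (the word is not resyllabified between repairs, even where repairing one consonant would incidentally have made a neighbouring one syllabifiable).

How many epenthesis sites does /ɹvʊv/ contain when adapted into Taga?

After substitution the input is /gvʊv/.
The unsyllabifiable consonants are /g/, /v/; each receives one epenthetic vowel.

2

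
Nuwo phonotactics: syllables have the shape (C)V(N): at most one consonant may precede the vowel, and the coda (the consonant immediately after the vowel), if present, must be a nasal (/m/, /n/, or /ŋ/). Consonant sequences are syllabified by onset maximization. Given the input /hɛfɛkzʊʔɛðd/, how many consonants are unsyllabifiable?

3

The consonants /k/, /ð/, /d/ cannot be parsed into a legal (C)V(N) syllable (only a nasal (/m/, /n/, or /ŋ/) is licensed in coda position; onsets are limited to one consonant).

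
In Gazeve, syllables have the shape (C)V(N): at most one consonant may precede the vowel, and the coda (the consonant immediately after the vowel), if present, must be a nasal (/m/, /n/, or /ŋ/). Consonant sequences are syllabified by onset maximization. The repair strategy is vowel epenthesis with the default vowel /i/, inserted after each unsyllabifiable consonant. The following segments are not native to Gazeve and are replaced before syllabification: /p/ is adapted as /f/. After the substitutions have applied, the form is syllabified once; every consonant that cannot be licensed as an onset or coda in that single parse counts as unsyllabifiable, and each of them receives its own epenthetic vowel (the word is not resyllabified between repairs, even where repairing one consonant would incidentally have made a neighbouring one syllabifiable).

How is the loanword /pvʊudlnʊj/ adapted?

Substitution: /p/ → /f/, giving /fvʊudlnʊj/.
The consonants /f/, /d/, /l/, /j/ cannot be parsed into a legal (C)V(N) syllable (only a nasal (/m/, /n/, or /ŋ/) is licensed in coda position; onsets are limited to one consonant).
Each unlicensed consonant becomes the onset of a new syllable: /f/ → /fi/, /d/ → /di/, /l/ → /li/, /j/ → /ji/.

fivʊudilinʊji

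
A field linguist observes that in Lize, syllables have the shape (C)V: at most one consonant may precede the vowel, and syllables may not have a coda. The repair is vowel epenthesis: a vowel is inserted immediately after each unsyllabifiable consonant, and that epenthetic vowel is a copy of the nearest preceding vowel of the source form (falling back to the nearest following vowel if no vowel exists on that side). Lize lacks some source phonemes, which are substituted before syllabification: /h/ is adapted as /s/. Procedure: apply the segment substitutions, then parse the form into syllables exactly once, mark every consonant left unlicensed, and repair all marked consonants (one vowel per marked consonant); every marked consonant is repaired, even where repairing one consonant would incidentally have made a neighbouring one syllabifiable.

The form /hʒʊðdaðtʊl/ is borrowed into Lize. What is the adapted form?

Substitution: /h/ → /s/, giving /sʒʊðdaðtʊl/.
The consonants /s/, /ð/, /ð/, /l/ cannot be parsed into a legal (C)V syllable (no codas are permitted; onsets are limited to one consonant).
Epenthesis after each stranded consonant: /s/ → /sʊ/, /ð/ → /ðʊ/, /ð/ → /ða/, /l/ → /lʊ/.

sʊʒʊðʊdaðatʊlʊ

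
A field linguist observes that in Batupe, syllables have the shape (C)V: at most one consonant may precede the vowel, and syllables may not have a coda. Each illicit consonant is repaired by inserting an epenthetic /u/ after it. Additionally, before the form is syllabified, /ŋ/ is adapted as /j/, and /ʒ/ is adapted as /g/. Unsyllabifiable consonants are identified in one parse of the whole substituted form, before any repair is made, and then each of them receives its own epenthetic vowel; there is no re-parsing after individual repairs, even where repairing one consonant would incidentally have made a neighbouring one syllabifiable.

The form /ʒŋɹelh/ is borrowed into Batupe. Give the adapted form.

gujuɹeluhu

Substitution: /ʒ/ → /g/, /ŋ/ → /j/, giving /gjɹelh/.
Under (C)V, the unsyllabifiable consonants are /g/, /j/, /l/, /h/ (no codas are permitted; onsets are limited to one consonant).
Each unlicensed consonant becomes the onset of a new syllable: /g/ → /gu/, /j/ → /ju/, /l/ → /lu/, /h/ → /hu/.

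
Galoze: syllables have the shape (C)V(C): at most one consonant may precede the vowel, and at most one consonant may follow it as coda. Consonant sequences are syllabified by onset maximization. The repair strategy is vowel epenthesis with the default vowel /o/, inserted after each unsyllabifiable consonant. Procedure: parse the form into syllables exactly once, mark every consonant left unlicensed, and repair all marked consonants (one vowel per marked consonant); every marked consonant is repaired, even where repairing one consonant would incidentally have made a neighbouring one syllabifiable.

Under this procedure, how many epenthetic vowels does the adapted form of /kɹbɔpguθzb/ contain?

The unsyllabifiable consonants are /k/, /ɹ/, /z/, /b/; each receives one epenthetic vowel.

4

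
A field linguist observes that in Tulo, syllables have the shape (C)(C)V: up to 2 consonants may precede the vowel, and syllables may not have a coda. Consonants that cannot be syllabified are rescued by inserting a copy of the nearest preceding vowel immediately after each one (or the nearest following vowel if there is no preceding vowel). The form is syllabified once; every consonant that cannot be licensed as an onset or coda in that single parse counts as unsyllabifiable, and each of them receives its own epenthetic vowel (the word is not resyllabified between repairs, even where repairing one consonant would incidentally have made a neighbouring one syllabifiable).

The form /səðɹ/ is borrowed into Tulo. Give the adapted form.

Under (C)(C)V, the unsyllabifiable consonants are /ð/, /ɹ/ (no codas are permitted; onsets may contain at most 2 consonants).
Epenthesis after each stranded consonant: /ð/ → /ðə/, /ɹ/ → /ɹə/.

səðəɹə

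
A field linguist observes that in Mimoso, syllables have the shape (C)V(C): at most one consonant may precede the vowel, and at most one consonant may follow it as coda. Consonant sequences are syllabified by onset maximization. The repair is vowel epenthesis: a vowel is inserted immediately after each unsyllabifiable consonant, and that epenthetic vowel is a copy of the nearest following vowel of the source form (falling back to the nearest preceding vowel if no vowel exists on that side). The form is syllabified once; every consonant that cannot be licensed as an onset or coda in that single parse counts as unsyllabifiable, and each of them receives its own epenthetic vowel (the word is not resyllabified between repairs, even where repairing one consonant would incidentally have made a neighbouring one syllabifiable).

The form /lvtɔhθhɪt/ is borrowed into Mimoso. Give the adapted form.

The consonants /l/, /v/, /θ/ cannot be parsed into a legal (C)V(C) syllable (at most one coda consonant is licensed; onsets are limited to one consonant).
Each unlicensed consonant becomes the onset of a new syllable: /l/ → /lɔ/, /v/ → /vɔ/, /θ/ → /θɪ/.

lɔvɔtɔhθɪhɪt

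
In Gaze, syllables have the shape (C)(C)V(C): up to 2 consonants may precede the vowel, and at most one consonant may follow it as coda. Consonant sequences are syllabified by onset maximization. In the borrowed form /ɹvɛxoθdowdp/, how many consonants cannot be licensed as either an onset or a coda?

2

Under (C)(C)V(C), the unsyllabifiable consonants are /d/, /p/ (at most one coda consonant is licensed; onsets may contain at most 2 consonants).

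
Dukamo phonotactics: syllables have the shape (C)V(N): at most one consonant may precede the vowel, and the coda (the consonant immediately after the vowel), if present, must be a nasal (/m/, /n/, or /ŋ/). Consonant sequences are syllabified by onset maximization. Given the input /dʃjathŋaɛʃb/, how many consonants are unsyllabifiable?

The consonants /d/, /ʃ/, /t/, /h/, /ʃ/, /b/ cannot be parsed into a legal (C)V(N) syllable (only a nasal (/m/, /n/, or /ŋ/) is licensed in coda position; onsets are limited to one consonant).

6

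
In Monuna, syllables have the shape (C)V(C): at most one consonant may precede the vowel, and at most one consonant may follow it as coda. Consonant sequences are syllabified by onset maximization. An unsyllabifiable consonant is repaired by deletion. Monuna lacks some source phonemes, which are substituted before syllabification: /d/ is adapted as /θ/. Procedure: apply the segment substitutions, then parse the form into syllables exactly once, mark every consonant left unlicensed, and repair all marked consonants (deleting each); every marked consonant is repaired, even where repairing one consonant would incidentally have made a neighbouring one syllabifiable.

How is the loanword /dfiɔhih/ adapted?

fiɔhih

Substitution: /d/ → /θ/, giving /θfiɔhih/.
Under (C)V(C), the unsyllabifiable consonants are /θ/ (at most one coda consonant is licensed; onsets are limited to one consonant).
Deletion applies to /θ/.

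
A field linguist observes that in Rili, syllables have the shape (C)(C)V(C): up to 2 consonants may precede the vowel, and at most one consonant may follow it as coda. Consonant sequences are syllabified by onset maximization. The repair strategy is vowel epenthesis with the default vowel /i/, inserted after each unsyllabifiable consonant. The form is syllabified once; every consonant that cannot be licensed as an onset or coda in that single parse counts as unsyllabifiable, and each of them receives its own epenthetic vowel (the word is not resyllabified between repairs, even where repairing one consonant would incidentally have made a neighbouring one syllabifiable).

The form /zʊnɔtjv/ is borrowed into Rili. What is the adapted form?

Under (C)(C)V(C), the unsyllabifiable consonants are /j/, /v/ (at most one coda consonant is licensed; onsets may contain at most 2 consonants).
Each unlicensed consonant becomes the onset of a new syllable: /j/ → /ji/, /v/ → /vi/.

zʊnɔtjivi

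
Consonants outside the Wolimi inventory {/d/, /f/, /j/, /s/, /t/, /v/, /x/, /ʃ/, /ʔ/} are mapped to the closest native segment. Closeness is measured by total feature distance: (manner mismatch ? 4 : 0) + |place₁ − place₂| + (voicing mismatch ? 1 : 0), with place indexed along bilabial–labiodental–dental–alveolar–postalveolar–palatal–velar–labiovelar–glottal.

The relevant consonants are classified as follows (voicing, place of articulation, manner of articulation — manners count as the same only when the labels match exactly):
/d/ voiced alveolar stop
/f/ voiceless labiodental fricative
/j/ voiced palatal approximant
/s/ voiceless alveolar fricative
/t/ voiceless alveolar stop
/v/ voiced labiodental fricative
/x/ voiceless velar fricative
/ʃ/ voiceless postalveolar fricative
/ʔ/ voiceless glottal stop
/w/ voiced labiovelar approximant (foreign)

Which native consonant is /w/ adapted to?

j

/j/ is closest: same manner (approximant), place distance 2 (labiovelar→palatal), same voicing; total 2. Next closest is /x/ at distance 6.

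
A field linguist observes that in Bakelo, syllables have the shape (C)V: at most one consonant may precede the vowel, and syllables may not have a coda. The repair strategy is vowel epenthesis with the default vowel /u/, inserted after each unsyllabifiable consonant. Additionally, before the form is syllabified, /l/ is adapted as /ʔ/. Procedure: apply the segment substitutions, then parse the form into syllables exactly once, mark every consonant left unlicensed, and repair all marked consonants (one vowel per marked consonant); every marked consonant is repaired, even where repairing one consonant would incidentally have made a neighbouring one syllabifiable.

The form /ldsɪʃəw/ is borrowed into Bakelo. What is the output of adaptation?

Substitution: /l/ → /ʔ/, giving /ʔdsɪʃəw/.
Syllabifying with onset maximization leaves /ʔ/, /d/, /w/ stranded (no codas are permitted; onsets are limited to one consonant).
Inserting the epenthetic vowel yields /ʔ/ → /ʔu/, /d/ → /du/, /w/ → /wu/.

ʔudusɪʃəwu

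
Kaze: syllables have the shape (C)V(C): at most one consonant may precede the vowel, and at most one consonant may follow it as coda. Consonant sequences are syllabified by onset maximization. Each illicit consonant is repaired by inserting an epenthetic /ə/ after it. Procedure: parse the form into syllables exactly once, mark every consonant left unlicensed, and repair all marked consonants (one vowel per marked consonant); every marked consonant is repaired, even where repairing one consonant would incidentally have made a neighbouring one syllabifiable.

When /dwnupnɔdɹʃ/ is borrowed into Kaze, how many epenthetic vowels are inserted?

The unsyllabifiable consonants are /d/, /w/, /ɹ/, /ʃ/; each receives one epenthetic vowel.

4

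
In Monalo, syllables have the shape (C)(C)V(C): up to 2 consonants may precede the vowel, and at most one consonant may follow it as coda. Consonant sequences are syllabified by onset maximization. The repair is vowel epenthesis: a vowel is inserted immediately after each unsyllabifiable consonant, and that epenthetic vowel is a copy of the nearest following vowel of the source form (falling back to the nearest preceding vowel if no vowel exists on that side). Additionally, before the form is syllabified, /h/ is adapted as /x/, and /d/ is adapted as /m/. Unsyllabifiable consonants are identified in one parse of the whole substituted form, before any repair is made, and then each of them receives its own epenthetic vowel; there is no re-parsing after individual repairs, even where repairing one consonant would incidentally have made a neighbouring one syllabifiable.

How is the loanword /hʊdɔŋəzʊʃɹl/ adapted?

xʊmɔŋəzʊʃɹʊlʊ

Substitution: /h/ → /x/, /d/ → /m/, giving /xʊmɔŋəzʊʃɹl/.
The consonants /ɹ/, /l/ cannot be parsed into a legal (C)(C)V(C) syllable (at most one coda consonant is licensed; onsets may contain at most 2 consonants).
Epenthesis after each stranded consonant: /ɹ/ → /ɹʊ/, /l/ → /lʊ/.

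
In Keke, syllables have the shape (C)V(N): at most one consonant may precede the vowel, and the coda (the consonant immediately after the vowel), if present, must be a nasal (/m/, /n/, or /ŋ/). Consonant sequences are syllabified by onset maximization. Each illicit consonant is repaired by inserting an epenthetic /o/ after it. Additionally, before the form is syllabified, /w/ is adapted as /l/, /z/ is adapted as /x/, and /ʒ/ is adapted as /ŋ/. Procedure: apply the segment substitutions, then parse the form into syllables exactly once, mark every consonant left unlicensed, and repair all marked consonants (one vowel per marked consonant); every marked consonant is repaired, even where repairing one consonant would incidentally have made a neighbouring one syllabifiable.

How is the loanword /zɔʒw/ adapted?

Substitution: /z/ → /x/, /ʒ/ → /ŋ/, /w/ → /l/, giving /xɔŋl/.
Syllabifying with onset maximization leaves /l/ stranded (only a nasal (/m/, /n/, or /ŋ/) is licensed in coda position; onsets are limited to one consonant).
Epenthesis after each stranded consonant: /l/ → /lo/.

xɔŋlo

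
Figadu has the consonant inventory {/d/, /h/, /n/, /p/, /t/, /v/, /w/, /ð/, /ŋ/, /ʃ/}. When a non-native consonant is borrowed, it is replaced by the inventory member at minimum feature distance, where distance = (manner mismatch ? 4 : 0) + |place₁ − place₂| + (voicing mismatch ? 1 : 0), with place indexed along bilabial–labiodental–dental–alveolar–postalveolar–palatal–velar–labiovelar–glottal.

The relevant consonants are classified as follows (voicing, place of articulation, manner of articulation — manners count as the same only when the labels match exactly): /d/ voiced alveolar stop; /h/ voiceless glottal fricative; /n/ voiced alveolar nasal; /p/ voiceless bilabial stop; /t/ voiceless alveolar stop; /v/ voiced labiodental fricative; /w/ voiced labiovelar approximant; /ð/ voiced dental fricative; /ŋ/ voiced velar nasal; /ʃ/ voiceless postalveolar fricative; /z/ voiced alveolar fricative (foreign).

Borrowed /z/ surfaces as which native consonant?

ð

/ð/ is closest: same manner (fricative), place distance 1 (alveolar→dental), same voicing; total 1. Next closest is /v/ at distance 2.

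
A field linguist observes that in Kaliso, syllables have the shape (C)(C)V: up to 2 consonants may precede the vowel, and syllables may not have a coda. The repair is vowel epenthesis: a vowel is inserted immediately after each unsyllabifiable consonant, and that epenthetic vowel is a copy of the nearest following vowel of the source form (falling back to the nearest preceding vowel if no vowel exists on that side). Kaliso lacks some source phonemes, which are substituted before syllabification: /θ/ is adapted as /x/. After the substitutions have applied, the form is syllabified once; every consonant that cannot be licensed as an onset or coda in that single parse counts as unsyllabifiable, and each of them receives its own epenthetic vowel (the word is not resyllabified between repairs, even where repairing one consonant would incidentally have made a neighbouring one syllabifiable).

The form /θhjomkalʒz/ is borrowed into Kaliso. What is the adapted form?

Substitution: /θ/ → /x/, giving /xhjomkalʒz/.
The consonants /x/, /l/, /ʒ/, /z/ cannot be parsed into a legal (C)(C)V syllable (no codas are permitted; onsets may contain at most 2 consonants).
Epenthesis after each stranded consonant: /x/ → /xo/, /l/ → /la/, /ʒ/ → /ʒa/, /z/ → /za/.

xohjomkalaʒaza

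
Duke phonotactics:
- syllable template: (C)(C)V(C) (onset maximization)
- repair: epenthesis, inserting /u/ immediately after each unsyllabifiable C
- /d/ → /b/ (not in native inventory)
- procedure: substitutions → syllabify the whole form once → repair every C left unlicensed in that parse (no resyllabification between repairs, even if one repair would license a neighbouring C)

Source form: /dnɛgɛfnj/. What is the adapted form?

bnɛgɛfnuju

Substitution: /d/ → /b/, giving /bnɛgɛfnj/.
Under (C)(C)V(C), the unsyllabifiable consonants are /n/, /j/ (at most one coda consonant is licensed; onsets may contain at most 2 consonants).
Epenthesis after each stranded consonant: /n/ → /nu/, /j/ → /ju/.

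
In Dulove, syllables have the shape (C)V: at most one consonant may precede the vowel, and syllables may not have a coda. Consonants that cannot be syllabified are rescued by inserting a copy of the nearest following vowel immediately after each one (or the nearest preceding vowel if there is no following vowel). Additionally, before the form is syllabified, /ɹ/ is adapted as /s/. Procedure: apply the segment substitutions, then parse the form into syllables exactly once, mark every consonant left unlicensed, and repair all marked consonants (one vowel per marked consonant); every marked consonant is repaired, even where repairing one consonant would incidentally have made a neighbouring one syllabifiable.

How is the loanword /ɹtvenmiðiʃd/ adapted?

setevenimiðiʃidi

Substitution: /ɹ/ → /s/, giving /stvenmiðiʃd/.
Under (C)V, the unsyllabifiable consonants are /s/, /t/, /n/, /ʃ/, /d/ (no codas are permitted; onsets are limited to one consonant).
Each unlicensed consonant becomes the onset of a new syllable: /s/ → /se/, /t/ → /te/, /n/ → /ni/, /ʃ/ → /ʃi/, /d/ → /di/.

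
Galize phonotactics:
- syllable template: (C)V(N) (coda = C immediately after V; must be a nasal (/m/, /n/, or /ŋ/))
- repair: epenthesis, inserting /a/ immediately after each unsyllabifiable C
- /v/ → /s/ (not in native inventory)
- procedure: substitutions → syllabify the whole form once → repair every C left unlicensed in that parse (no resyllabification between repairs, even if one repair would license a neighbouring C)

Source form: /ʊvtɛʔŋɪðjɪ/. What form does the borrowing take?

ʊsatɛʔaŋɪðajɪ

Substitution: /v/ → /s/, giving /ʊstɛʔŋɪðjɪ/.
Syllabifying with onset maximization leaves /s/, /ʔ/, /ð/ stranded (only a nasal (/m/, /n/, or /ŋ/) is licensed in coda position; onsets are limited to one consonant).
Epenthesis after each stranded consonant: /s/ → /sa/, /ʔ/ → /ʔa/, /ð/ → /ða/.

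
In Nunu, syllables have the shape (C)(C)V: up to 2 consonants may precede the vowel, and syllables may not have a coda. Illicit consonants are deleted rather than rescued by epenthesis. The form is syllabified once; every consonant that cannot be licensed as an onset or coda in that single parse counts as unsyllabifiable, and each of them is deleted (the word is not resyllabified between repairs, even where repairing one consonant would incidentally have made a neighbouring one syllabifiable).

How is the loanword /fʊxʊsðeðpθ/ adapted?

Syllabifying with onset maximization leaves /ð/, /p/, /θ/ stranded (no codas are permitted; onsets may contain at most 2 consonants).
Deleting the stranded consonants removes /ð/, /p/, /θ/.

fʊxʊsðe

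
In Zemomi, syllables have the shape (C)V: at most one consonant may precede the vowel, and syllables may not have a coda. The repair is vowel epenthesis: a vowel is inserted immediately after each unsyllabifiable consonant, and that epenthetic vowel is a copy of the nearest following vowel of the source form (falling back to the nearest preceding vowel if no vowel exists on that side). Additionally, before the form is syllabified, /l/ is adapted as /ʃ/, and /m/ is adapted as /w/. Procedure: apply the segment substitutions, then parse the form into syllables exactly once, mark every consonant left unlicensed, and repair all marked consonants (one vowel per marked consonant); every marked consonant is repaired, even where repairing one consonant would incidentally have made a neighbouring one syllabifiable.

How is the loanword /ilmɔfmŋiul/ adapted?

iʃɔwɔfiwiŋiuʃu

Substitution: /l/ → /ʃ/, /m/ → /w/, giving /iʃwɔfwŋiuʃ/.
The consonants /ʃ/, /f/, /w/, /ʃ/ cannot be parsed into a legal (C)V syllable (no codas are permitted; onsets are limited to one consonant).
Each unlicensed consonant becomes the onset of a new syllable: /ʃ/ → /ʃɔ/, /f/ → /fi/, /w/ → /wi/, /ʃ/ → /ʃu/.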